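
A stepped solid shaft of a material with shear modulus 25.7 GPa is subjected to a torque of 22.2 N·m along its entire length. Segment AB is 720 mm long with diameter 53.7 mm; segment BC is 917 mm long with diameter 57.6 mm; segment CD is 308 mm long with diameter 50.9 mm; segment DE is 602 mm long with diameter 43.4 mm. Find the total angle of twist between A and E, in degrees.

J_AB = π(0.0537)⁴/32 = 8.16×10^-7 m⁴; J_BC = π(0.0576)⁴/32 = 1.08×10^-6 m⁴; J_CD = π(0.0509)⁴/32 = 6.59×10^-7 m⁴; J_DE = π(0.0434)⁴/32 = 3.48×10^-7 m⁴.
θ = (T/G)·Σ L_i/J_i = (22.20/25.7×10⁹)·(0.720/8.16×10^-7 + 0.917/1.08×10^-6 + 0.308/6.59×10^-7 + 0.602/3.48×10^-7) = 3.392×10^-3 rad.

0.194°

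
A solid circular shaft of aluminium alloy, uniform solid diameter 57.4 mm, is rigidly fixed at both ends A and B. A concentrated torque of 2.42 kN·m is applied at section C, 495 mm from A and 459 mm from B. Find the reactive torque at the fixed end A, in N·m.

1160 N·m

With uniform GJ and both ends fixed, compatibility θ_AC = θ_CB gives T_A·a = T_B·b, together with T_A + T_B = T₀.
T_A = T₀·b/(a+b) = 2420·459/954.0 = 1164 N·m; T_B = 1256 N·m.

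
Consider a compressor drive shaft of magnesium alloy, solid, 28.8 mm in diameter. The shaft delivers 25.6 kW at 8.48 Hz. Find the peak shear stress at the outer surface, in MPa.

102 MPa

ω = 2π·8.48 = 53.28 rad/s, so T = P/ω = 25.6×10³ / 53.28 = 480.5 N·m.
J = πd⁴/32 = π(0.0288)⁴/32 = 6.754×10^-8 m⁴.
τ_max = T·r/J = 480.5 × 0.0144 / 6.754×10^-8 = 1.024×10^8 Pa.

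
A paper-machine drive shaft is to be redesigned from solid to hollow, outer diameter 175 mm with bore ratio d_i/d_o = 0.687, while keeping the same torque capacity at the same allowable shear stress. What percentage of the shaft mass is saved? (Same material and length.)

Equal τ_max and T ⇒ the solid shaft needs d_s³ = d_o³(1−k⁴), so d_s = 175·(1−0.687⁴)^(1/3) = 160.9 mm.
Area ratio A_h/A_s = d_o²(1−k²)/d_s² = (1−k²)/(1−k⁴)^(2/3) = 0.6246.
Mass saving = 1 − 0.6246 = 37.5 %.

37.5 %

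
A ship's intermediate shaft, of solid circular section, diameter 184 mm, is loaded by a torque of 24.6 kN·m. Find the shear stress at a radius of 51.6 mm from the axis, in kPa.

11300 kPa

J = πd⁴/32 = π(0.184)⁴/32 = 1.125×10^-4 m⁴.
Shear stress varies linearly with radius: τ = T·r/J = 24600 × 0.0516 / 1.125×10^-4 = 1.128×10^7 Pa.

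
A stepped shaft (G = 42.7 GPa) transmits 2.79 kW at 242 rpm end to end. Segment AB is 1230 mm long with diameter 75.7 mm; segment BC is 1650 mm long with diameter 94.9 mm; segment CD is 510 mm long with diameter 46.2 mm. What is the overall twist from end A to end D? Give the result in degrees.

0.255°

ω = 2π·242/60 = 25.34 rad/s, so T = P/ω = 2.79×10³ / 25.34 = 110.1 N·m.
J_AB = π(0.0757)⁴/32 = 3.22×10^-6 m⁴; J_BC = π(0.0949)⁴/32 = 7.96×10^-6 m⁴; J_CD = π(0.0462)⁴/32 = 4.47×10^-7 m⁴.
θ = (T/G)·Σ L_i/J_i = (110.1/42.7×10⁹)·(1.23/3.22×10^-6 + 1.65/7.96×10^-6 + 0.510/4.47×10^-7) = 4.458×10^-3 rad.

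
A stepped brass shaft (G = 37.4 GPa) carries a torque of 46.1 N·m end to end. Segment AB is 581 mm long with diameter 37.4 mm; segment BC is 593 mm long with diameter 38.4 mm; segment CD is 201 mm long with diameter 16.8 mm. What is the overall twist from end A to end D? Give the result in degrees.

2.22°

J_AB = π(0.0374)⁴/32 = 1.92×10^-7 m⁴; J_BC = π(0.0384)⁴/32 = 2.13×10^-7 m⁴; J_CD = π(0.0168)⁴/32 = 7.82×10^-9 m⁴.
θ = (T/G)·Σ L_i/J_i = (46.10/37.4×10⁹)·(0.581/1.92×10^-7 + 0.593/2.13×10^-7 + 0.201/7.82×10^-9) = 0.03883 rad.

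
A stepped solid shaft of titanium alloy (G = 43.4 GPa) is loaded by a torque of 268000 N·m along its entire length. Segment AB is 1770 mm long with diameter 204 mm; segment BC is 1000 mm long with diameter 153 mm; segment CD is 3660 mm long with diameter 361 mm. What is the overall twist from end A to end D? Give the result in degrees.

J_AB = π(0.204)⁴/32 = 1.70×10^-4 m⁴; J_BC = π(0.153)⁴/32 = 5.38×10^-5 m⁴; J_CD = π(0.361)⁴/32 = 1.67×10^-3 m⁴.
θ = (T/G)·Σ L_i/J_i = (268000/43.4×10⁹)·(1.77/1.70×10^-4 + 1.00/5.38×10^-5 + 3.66/1.67×10^-3) = 0.1926 rad.

11.0°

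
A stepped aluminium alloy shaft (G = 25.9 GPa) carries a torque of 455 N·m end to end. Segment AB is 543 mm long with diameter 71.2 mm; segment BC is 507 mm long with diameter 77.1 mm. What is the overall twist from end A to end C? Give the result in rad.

0.00635 rad

J_AB = π(0.0712)⁴/32 = 2.52×10^-6 m⁴; J_BC = π(0.0771)⁴/32 = 3.47×10^-6 m⁴.
θ = (T/G)·Σ L_i/J_i = (455.0/25.9×10⁹)·(0.543/2.52×10^-6 + 0.507/3.47×10^-6) = 6.348×10^-3 rad.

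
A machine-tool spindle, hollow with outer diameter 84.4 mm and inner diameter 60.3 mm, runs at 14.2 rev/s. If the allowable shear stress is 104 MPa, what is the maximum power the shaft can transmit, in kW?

810 kW

J = π(d_o⁴ − d_i⁴)/32 = π(0.0844⁴ − 0.0603⁴)/32 = 3.684×10^-6 m⁴.
T_max = τ_allow·J/r = 1.04×10^8 × 3.684×10^-6 / 0.0422 = 9078 N·m.
ω = 2π·14.2 = 89.22 rad/s, so P_max = T_max·ω = 8.100×10^5 W.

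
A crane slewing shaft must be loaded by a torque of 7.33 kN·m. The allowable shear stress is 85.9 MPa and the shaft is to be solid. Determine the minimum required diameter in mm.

For a solid shaft τ_max = 16T/(πd³), so d = (16T/(π τ_allow))^(1/3) = (16·7330/(π·8.59×10^7))^(1/3) = 0.07575 m.

75.7 mm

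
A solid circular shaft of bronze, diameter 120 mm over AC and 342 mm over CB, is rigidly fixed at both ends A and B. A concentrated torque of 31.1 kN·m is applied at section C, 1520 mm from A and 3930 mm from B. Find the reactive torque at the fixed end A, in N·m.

1170 N·m

Compatibility: T_A·a/J_AC = T_B·b/J_CB with T_A + T_B = T₀.
J_AC = 2.04×10^-5 m⁴, J_CB = 1.34×10^-3 m⁴, so T_A = T₀·(J_AC/a)/((J_AC/a)+(J_CB/b)) = 1173 N·m, T_B = 29930 N·m.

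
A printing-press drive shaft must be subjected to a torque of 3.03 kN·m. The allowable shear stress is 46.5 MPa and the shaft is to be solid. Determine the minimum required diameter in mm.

69.2 mm

For a solid shaft τ_max = 16T/(πd³), so d = (16T/(π τ_allow))^(1/3) = (16·3030/(π·4.65×10^7))^(1/3) = 0.06923 m.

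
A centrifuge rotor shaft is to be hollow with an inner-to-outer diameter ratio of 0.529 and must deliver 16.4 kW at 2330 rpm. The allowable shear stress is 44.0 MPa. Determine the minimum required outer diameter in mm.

20.4 mm

ω = 2π·2330/60 = 244.0 rad/s, so T = P/ω = 16.4×10³ / 244.0 = 67.21 N·m.
For a hollow shaft with d_i/d_o = 0.529: τ_max = 16T/(π d_o³ (1−k⁴)), so d_o = [16T/(π τ_allow (1−k⁴))]^(1/3) = [16·67.21/(π·4.40×10^7·0.9217)]^(1/3) = 0.02036 m.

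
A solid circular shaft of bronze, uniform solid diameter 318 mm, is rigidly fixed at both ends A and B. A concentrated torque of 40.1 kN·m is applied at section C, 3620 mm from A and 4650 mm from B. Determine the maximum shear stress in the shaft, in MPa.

With uniform GJ and both ends fixed, compatibility θ_AC = θ_CB gives T_A·a = T_B·b, together with T_A + T_B = T₀.
T_A = T₀·b/(a+b) = 40100·4650/8270 = 22550 N·m; T_B = 17550 N·m.
τ in each portion: τ_AC = 3.57×10^6 Pa, τ_CB = 2.78×10^6 Pa; maximum is in AC.
τ_max = T_AC·r/J = 22550·0.159/1.00×10^-3 = 3.571×10^6 Pa.

3.57 MPa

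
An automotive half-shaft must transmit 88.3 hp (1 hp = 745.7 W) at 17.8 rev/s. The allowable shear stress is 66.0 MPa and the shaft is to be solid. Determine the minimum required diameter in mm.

ω = 2π·17.8 = 111.8 rad/s, so T = P/ω = 88.3×745.7 / 111.8 = 588.7 N·m.
For a solid shaft τ_max = 16T/(πd³), so d = (16T/(π τ_allow))^(1/3) = (16·588.7/(π·6.60×10^7))^(1/3) = 0.03568 m.

35.7 mm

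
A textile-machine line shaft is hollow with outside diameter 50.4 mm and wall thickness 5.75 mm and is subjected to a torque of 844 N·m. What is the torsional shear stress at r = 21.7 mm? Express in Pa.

4.48e7 Pa

J = π(d_o⁴ − d_i⁴)/32 = π(0.0504⁴ − 0.0389⁴)/32 = 4.087×10^-7 m⁴.
Shear stress varies linearly with radius: τ = T·r/J = 844.0 × 0.0217 / 4.087×10^-7 = 4.482×10^7 Pa.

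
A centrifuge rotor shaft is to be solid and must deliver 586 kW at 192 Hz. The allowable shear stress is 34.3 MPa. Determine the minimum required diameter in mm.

41.6 mm

ω = 2π·192 = 1206 rad/s, so T = P/ω = 586×10³ / 1206 = 485.8 N·m.
For a solid shaft τ_max = 16T/(πd³), so d = (16T/(π τ_allow))^(1/3) = (16·485.8/(π·3.43×10^7))^(1/3) = 0.04163 m.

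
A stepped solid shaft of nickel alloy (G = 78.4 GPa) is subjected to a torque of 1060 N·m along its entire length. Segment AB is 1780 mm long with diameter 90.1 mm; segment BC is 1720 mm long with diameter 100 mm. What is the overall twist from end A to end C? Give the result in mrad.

6.09 mrad

J_AB = π(0.0901)⁴/32 = 6.47×10^-6 m⁴; J_BC = π(0.100)⁴/32 = 9.82×10^-6 m⁴.
θ = (T/G)·Σ L_i/J_i = (1060/78.4×10⁹)·(1.78/6.47×10^-6 + 1.72/9.82×10^-6) = 6.088×10^-3 rad.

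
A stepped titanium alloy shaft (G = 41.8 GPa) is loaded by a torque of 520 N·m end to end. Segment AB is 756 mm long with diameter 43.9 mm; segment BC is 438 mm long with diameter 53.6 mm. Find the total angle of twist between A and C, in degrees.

J_AB = π(0.0439)⁴/32 = 3.65×10^-7 m⁴; J_BC = π(0.0536)⁴/32 = 8.10×10^-7 m⁴.
θ = (T/G)·Σ L_i/J_i = (520.0/41.8×10⁹)·(0.756/3.65×10^-7 + 0.438/8.10×10^-7) = 0.03252 rad.

1.86°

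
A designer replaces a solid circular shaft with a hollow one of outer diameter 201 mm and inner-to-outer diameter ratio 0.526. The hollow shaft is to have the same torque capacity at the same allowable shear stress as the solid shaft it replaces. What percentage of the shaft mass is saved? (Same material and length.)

Equal τ_max and T ⇒ the solid shaft needs d_s³ = d_o³(1−k⁴), so d_s = 201·(1−0.526⁴)^(1/3) = 195.7 mm.
Area ratio A_h/A_s = d_o²(1−k²)/d_s² = (1−k²)/(1−k⁴)^(2/3) = 0.7628.
Mass saving = 1 − 0.7628 = 23.7 %.

23.7 %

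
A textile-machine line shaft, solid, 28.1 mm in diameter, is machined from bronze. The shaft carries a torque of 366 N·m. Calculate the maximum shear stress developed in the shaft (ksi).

12.2 ksi

J = πd⁴/32 = π(0.0281)⁴/32 = 6.121×10^-8 m⁴.
τ_max = T·r/J = 366.0 × 0.0140 / 6.121×10^-8 = 8.401×10^7 Pa.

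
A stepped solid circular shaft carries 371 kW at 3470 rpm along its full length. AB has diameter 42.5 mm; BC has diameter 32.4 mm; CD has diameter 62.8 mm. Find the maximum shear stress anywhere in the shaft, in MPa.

ω = 2π·3470/60 = 363.4 rad/s, so T = P/ω = 371×10³ / 363.4 = 1021 N·m.
Under the same torque, τ_max = 16T/(πd³) is largest where d is smallest — segment BC (d = 32.4 mm).
τ_max = 16·1021/(π·(0.0324)³) = 1.529×10^8 Pa.

153 MPa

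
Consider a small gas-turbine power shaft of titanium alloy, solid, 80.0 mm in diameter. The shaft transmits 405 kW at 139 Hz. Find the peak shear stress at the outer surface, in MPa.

4.61 MPa

ω = 2π·139 = 873.4 rad/s, so T = P/ω = 405×10³ / 873.4 = 463.7 N·m.
J = πd⁴/32 = π(0.0800)⁴/32 = 4.021×10^-6 m⁴.
τ_max = T·r/J = 463.7 × 0.0400 / 4.021×10^-6 = 4.613×10^6 Pa.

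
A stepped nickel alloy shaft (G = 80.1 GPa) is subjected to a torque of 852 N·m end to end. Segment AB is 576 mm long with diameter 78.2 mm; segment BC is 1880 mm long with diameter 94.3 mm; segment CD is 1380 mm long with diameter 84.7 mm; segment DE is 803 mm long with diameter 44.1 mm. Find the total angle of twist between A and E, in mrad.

J_AB = π(0.0782)⁴/32 = 3.67×10^-6 m⁴; J_BC = π(0.0943)⁴/32 = 7.76×10^-6 m⁴; J_CD = π(0.0847)⁴/32 = 5.05×10^-6 m⁴; J_DE = π(0.0441)⁴/32 = 3.71×10^-7 m⁴.
θ = (T/G)·Σ L_i/J_i = (852.0/80.1×10⁹)·(0.576/3.67×10^-6 + 1.88/7.76×10^-6 + 1.38/5.05×10^-6 + 0.803/3.71×10^-7) = 0.03015 rad.

30.2 mrad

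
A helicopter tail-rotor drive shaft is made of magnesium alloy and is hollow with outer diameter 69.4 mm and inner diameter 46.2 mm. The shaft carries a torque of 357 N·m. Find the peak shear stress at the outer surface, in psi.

J = π(d_o⁴ − d_i⁴)/32 = π(0.0694⁴ − 0.0462⁴)/32 = 1.830×10^-6 m⁴.
τ_max = T·r/J = 357.0 × 0.0347 / 1.830×10^-6 = 6.769×10^6 Pa.

982 psi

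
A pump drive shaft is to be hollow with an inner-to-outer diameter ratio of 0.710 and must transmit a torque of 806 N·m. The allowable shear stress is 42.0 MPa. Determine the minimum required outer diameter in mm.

50.8 mm

For a hollow shaft with d_i/d_o = 0.710: τ_max = 16T/(π d_o³ (1−k⁴)), so d_o = [16T/(π τ_allow (1−k⁴))]^(1/3) = [16·806.0/(π·4.20×10^7·0.7459)]^(1/3) = 0.05079 m.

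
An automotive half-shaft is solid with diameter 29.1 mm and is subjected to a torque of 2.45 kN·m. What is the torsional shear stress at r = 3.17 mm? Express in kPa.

J = πd⁴/32 = π(0.0291)⁴/32 = 7.040×10^-8 m⁴.
Shear stress varies linearly with radius: τ = T·r/J = 2450 × 0.00317 / 7.040×10^-8 = 1.103×10^8 Pa.

110000 kPa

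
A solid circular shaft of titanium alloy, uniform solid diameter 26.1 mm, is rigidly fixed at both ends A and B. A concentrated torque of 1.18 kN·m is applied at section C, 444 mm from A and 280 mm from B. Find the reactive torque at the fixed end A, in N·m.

456 N·m

With uniform GJ and both ends fixed, compatibility θ_AC = θ_CB gives T_A·a = T_B·b, together with T_A + T_B = T₀.
T_A = T₀·b/(a+b) = 1180·280/724.0 = 456.4 N·m; T_B = 723.6 N·m.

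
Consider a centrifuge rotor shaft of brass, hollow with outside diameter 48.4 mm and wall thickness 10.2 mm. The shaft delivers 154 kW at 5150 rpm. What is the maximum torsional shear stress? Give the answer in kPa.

ω = 2π·5150/60 = 539.3 rad/s, so T = P/ω = 154×10³ / 539.3 = 285.6 N·m.
J = π(d_o⁴ − d_i⁴)/32 = π(0.0484⁴ − 0.0280⁴)/32 = 4.784×10^-7 m⁴.
τ_max = T·r/J = 285.6 × 0.0242 / 4.784×10^-7 = 1.444×10^7 Pa.

14400 kPa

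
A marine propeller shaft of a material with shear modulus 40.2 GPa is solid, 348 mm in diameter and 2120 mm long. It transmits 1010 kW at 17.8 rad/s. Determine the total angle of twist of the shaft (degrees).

0.119°

ω = 17.8 rad/s, so T = P/ω = 1010×10³ / 17.80 = 56740 N·m.
J = πd⁴/32 = π(0.348)⁴/32 = 1.440×10^-3 m⁴.
θ = T·L/(G·J) = 56740 × 2.12 / (40.2×10⁹ × 1.440×10^-3) = 2.078×10^-3 rad.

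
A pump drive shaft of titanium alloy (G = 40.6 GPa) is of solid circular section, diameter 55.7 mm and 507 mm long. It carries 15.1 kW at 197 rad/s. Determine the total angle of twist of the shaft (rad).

ω = 197 rad/s, so T = P/ω = 15.1×10³ / 197.0 = 76.65 N·m.
J = πd⁴/32 = π(0.0557)⁴/32 = 9.450×10^-7 m⁴.
θ = T·L/(G·J) = 76.65 × 0.507 / (40.6×10⁹ × 9.450×10^-7) = 1.013×10^-3 rad.

0.00101 rad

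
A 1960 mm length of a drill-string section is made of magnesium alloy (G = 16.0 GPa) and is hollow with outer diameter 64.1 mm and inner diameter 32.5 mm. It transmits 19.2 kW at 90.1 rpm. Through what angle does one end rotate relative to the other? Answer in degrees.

9.23°

ω = 2π·90.1/60 = 9.435 rad/s, so T = P/ω = 19.2×10³ / 9.435 = 2035 N·m.
J = π(d_o⁴ − d_i⁴)/32 = π(0.0641⁴ − 0.0325⁴)/32 = 1.548×10^-6 m⁴.
θ = T·L/(G·J) = 2035 × 1.96 / (16.0×10⁹ × 1.548×10^-6) = 0.1610 rad.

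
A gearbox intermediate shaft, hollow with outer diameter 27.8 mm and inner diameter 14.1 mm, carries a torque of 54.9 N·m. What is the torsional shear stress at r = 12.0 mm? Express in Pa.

J = π(d_o⁴ − d_i⁴)/32 = π(0.0278⁴ − 0.0141⁴)/32 = 5.476×10^-8 m⁴.
Shear stress varies linearly with radius: τ = T·r/J = 54.90 × 0.0120 / 5.476×10^-8 = 1.203×10^7 Pa.

1.20e7 Pa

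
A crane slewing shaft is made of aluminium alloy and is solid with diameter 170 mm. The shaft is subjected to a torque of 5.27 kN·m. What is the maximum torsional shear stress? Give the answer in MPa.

5.46 MPa

J = πd⁴/32 = π(0.170)⁴/32 = 8.200×10^-5 m⁴.
τ_max = T·r/J = 5270 × 0.0850 / 8.200×10^-5 = 5.463×10^6 Pa.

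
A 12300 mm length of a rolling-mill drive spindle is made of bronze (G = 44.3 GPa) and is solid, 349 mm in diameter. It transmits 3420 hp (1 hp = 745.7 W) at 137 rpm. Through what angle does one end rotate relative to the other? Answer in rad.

0.0339 rad

ω = 2π·137/60 = 14.35 rad/s, so T = P/ω = 3420×745.7 / 14.35 = 177800 N·m.
J = πd⁴/32 = π(0.349)⁴/32 = 1.456×10^-3 m⁴.
θ = T·L/(G·J) = 177800 × 12.3 / (44.3×10⁹ × 1.456×10^-3) = 0.03389 rad.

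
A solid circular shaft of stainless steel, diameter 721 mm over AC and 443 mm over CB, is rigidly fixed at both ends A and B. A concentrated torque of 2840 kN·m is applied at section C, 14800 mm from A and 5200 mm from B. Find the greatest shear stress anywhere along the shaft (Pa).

4.80e7 Pa

Compatibility: T_A·a/J_AC = T_B·b/J_CB with T_A + T_B = T₀.
J_AC = 0.0265 m⁴, J_CB = 3.78×10^-3 m⁴, so T_A = T₀·(J_AC/a)/((J_AC/a)+(J_CB/b)) = 2.020e6 N·m, T_B = 819600 N·m.
τ in each portion: τ_AC = 2.75×10^7 Pa, τ_CB = 4.80×10^7 Pa; maximum is in CB.
τ_max = T_CB·r/J = 819600·0.222/3.78×10^-3 = 4.801×10^7 Pa.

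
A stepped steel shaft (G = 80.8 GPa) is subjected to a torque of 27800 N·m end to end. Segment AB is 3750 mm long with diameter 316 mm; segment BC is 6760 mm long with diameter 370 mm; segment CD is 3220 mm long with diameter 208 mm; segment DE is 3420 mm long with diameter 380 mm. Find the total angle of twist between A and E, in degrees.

0.526°

J_AB = π(0.316)⁴/32 = 9.79×10^-4 m⁴; J_BC = π(0.370)⁴/32 = 1.84×10^-3 m⁴; J_CD = π(0.208)⁴/32 = 1.84×10^-4 m⁴; J_DE = π(0.380)⁴/32 = 2.05×10^-3 m⁴.
θ = (T/G)·Σ L_i/J_i = (27800/80.8×10⁹)·(3.75/9.79×10^-4 + 6.76/1.84×10^-3 + 3.22/1.84×10^-4 + 3.42/2.05×10^-3) = 9.186×10^-3 rad.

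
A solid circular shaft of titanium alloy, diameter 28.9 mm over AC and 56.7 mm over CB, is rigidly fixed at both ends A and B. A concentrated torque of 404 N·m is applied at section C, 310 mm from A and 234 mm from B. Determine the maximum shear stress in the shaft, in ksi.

Compatibility: T_A·a/J_AC = T_B·b/J_CB with T_A + T_B = T₀.
J_AC = 6.85×10^-8 m⁴, J_CB = 1.01×10^-6 m⁴, so T_A = T₀·(J_AC/a)/((J_AC/a)+(J_CB/b)) = 19.58 N·m, T_B = 384.4 N·m.
τ in each portion: τ_AC = 4.13×10^6 Pa, τ_CB = 1.07×10^7 Pa; maximum is in CB.
τ_max = T_CB·r/J = 384.4·0.0284/1.01×10^-6 = 1.074×10^7 Pa.

1.56 ksi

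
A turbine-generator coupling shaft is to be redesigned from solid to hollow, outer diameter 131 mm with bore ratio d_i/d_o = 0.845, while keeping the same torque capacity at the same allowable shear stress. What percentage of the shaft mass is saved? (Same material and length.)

54.0 %

Equal τ_max and T ⇒ the solid shaft needs d_s³ = d_o³(1−k⁴), so d_s = 131·(1−0.845⁴)^(1/3) = 103.3 mm.
Area ratio A_h/A_s = d_o²(1−k²)/d_s² = (1−k²)/(1−k⁴)^(2/3) = 0.4600.
Mass saving = 1 − 0.4600 = 54.0 %.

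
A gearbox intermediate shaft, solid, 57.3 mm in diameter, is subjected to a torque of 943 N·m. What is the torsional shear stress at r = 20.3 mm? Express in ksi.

2.62 ksi

J = πd⁴/32 = π(0.0573)⁴/32 = 1.058×10^-6 m⁴.
Shear stress varies linearly with radius: τ = T·r/J = 943.0 × 0.0203 / 1.058×10^-6 = 1.809×10^7 Pa.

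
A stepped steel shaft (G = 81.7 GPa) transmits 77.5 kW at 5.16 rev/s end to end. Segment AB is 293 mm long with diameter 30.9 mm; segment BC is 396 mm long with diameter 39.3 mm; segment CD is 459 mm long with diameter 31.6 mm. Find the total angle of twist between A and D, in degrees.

16.2°

ω = 2π·5.16 = 32.42 rad/s, so T = P/ω = 77.5×10³ / 32.42 = 2390 N·m.
J_AB = π(0.0309)⁴/32 = 8.95×10^-8 m⁴; J_BC = π(0.0393)⁴/32 = 2.34×10^-7 m⁴; J_CD = π(0.0316)⁴/32 = 9.79×10^-8 m⁴.
θ = (T/G)·Σ L_i/J_i = (2390/81.7×10⁹)·(0.293/8.95×10^-8 + 0.396/2.34×10^-7 + 0.459/9.79×10^-8) = 0.2824 rad.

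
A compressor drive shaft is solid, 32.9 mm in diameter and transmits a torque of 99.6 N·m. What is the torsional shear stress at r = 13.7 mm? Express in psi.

1720 psi

J = πd⁴/32 = π(0.0329)⁴/32 = 1.150×10^-7 m⁴.
Shear stress varies linearly with radius: τ = T·r/J = 99.60 × 0.0137 / 1.150×10^-7 = 1.186×10^7 Pa.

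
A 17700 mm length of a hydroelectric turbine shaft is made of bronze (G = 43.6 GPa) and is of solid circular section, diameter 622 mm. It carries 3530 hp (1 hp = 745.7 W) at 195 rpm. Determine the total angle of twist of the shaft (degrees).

ω = 2π·195/60 = 20.42 rad/s, so T = P/ω = 3530×745.7 / 20.42 = 128900 N·m.
J = πd⁴/32 = π(0.622)⁴/32 = 0.01469 m⁴.
θ = T·L/(G·J) = 128900 × 17.7 / (43.6×10⁹ × 0.01469) = 3.561×10^-3 rad.

0.204°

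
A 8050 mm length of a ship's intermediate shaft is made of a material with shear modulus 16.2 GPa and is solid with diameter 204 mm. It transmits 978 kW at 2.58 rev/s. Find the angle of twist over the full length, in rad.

ω = 2π·2.58 = 16.21 rad/s, so T = P/ω = 978×10³ / 16.21 = 60330 N·m.
J = πd⁴/32 = π(0.204)⁴/32 = 1.700×10^-4 m⁴.
θ = T·L/(G·J) = 60330 × 8.05 / (16.2×10⁹ × 1.700×10^-4) = 0.1763 rad.

0.176 rad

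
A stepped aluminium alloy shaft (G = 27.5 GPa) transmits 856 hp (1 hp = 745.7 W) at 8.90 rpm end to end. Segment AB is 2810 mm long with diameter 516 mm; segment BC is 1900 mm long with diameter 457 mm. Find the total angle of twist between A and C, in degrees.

ω = 2π·8.90/60 = 0.9320 rad/s, so T = P/ω = 856×745.7 / 0.9320 = 684900 N·m.
J_AB = π(0.516)⁴/32 = 6.96×10^-3 m⁴; J_BC = π(0.457)⁴/32 = 4.28×10^-3 m⁴.
θ = (T/G)·Σ L_i/J_i = (684900/27.5×10⁹)·(2.81/6.96×10^-3 + 1.90/4.28×10^-3) = 0.02111 rad.

1.21°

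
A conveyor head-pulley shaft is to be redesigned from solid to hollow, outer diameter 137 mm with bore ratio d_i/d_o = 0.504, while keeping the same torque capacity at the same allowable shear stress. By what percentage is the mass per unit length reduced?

22.0 %

Equal τ_max and T ⇒ the solid shaft needs d_s³ = d_o³(1−k⁴), so d_s = 137·(1−0.504⁴)^(1/3) = 134.0 mm.
Area ratio A_h/A_s = d_o²(1−k²)/d_s² = (1−k²)/(1−k⁴)^(2/3) = 0.7799.
Mass saving = 1 − 0.7799 = 22.0 %.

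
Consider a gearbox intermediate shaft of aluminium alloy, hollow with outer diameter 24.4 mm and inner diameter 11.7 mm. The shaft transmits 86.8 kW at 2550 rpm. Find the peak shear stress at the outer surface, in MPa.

ω = 2π·2550/60 = 267.0 rad/s, so T = P/ω = 86.8×10³ / 267.0 = 325.1 N·m.
J = π(d_o⁴ − d_i⁴)/32 = π(0.0244⁴ − 0.0117⁴)/32 = 3.296×10^-8 m⁴.
τ_max = T·r/J = 325.1 × 0.0122 / 3.296×10^-8 = 1.203×10^8 Pa.

120 MPa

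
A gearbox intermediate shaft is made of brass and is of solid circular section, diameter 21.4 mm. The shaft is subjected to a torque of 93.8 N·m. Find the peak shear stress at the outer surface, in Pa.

4.87e7 Pa

J = πd⁴/32 = π(0.0214)⁴/32 = 2.059×10^-8 m⁴.
τ_max = T·r/J = 93.80 × 0.0107 / 2.059×10^-8 = 4.875×10^7 Pa.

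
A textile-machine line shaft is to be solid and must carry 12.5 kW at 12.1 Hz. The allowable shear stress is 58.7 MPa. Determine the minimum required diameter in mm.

24.3 mm

ω = 2π·12.1 = 76.03 rad/s, so T = P/ω = 12.5×10³ / 76.03 = 164.4 N·m.
For a solid shaft τ_max = 16T/(πd³), so d = (16T/(π τ_allow))^(1/3) = (16·164.4/(π·5.87×10^7))^(1/3) = 0.02425 m.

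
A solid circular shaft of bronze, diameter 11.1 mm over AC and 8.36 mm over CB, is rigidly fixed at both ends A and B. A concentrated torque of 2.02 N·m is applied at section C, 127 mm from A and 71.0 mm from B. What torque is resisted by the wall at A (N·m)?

1.28 N·m

Compatibility: T_A·a/J_AC = T_B·b/J_CB with T_A + T_B = T₀.
J_AC = 1.49×10^-9 m⁴, J_CB = 4.80×10^-10 m⁴, so T_A = T₀·(J_AC/a)/((J_AC/a)+(J_CB/b)) = 1.282 N·m, T_B = 0.7379 N·m.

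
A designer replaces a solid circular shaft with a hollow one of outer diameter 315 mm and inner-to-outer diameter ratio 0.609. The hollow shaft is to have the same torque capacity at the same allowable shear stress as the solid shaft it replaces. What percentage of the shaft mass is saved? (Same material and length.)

30.6 %

Equal τ_max and T ⇒ the solid shaft needs d_s³ = d_o³(1−k⁴), so d_s = 315·(1−0.609⁴)^(1/3) = 299.8 mm.
Area ratio A_h/A_s = d_o²(1−k²)/d_s² = (1−k²)/(1−k⁴)^(2/3) = 0.6943.
Mass saving = 1 − 0.6943 = 30.6 %.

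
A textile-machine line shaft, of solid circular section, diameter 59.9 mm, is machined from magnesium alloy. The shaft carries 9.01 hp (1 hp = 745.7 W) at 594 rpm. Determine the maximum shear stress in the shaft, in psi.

ω = 2π·594/60 = 62.20 rad/s, so T = P/ω = 9.01×745.7 / 62.20 = 108.0 N·m.
J = πd⁴/32 = π(0.0599)⁴/32 = 1.264×10^-6 m⁴.
τ_max = T·r/J = 108.0 × 0.0300 / 1.264×10^-6 = 2.560×10^6 Pa.

371 psi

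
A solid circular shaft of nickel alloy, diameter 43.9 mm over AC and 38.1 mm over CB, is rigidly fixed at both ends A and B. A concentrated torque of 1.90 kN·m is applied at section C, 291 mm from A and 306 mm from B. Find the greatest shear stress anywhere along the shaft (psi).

10800 psi

Compatibility: T_A·a/J_AC = T_B·b/J_CB with T_A + T_B = T₀.
J_AC = 3.65×10^-7 m⁴, J_CB = 2.07×10^-7 m⁴, so T_A = T₀·(J_AC/a)/((J_AC/a)+(J_CB/b)) = 1234 N·m, T_B = 665.9 N·m.
τ in each portion: τ_AC = 7.43×10^7 Pa, τ_CB = 6.13×10^7 Pa; maximum is in AC.
τ_max = T_AC·r/J = 1234·0.0220/3.65×10^-7 = 7.429×10^7 Pa.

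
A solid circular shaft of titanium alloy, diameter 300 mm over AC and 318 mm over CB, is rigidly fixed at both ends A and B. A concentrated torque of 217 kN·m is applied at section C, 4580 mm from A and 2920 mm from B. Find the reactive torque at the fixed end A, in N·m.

Compatibility: T_A·a/J_AC = T_B·b/J_CB with T_A + T_B = T₀.
J_AC = 7.95×10^-4 m⁴, J_CB = 1.00×10^-3 m⁴, so T_A = T₀·(J_AC/a)/((J_AC/a)+(J_CB/b)) = 72810 N·m, T_B = 144200 N·m.

72800 N·m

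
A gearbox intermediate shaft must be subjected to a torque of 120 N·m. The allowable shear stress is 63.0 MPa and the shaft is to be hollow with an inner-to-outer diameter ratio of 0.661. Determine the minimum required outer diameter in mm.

22.9 mm

For a hollow shaft with d_i/d_o = 0.661: τ_max = 16T/(π d_o³ (1−k⁴)), so d_o = [16T/(π τ_allow (1−k⁴))]^(1/3) = [16·120.0/(π·6.30×10^7·0.8091)]^(1/3) = 0.02289 m.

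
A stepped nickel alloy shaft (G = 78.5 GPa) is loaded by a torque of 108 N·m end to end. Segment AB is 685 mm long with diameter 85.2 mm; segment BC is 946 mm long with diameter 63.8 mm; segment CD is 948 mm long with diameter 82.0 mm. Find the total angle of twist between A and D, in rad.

0.00128 rad

J_AB = π(0.0852)⁴/32 = 5.17×10^-6 m⁴; J_BC = π(0.0638)⁴/32 = 1.63×10^-6 m⁴; J_CD = π(0.0820)⁴/32 = 4.44×10^-6 m⁴.
θ = (T/G)·Σ L_i/J_i = (108.0/78.5×10⁹)·(0.685/5.17×10^-6 + 0.946/1.63×10^-6 + 0.948/4.44×10^-6) = 1.276×10^-3 rad.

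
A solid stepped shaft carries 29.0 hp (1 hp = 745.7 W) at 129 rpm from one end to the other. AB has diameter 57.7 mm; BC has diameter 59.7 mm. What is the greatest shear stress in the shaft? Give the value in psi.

6160 psi

ω = 2π·129/60 = 13.51 rad/s, so T = P/ω = 29.0×745.7 / 13.51 = 1601 N·m.
Under the same torque, τ_max = 16T/(πd³) is largest where d is smallest — segment AB (d = 57.7 mm).
τ_max = 16·1601/(π·(0.0577)³) = 4.244×10^7 Pa.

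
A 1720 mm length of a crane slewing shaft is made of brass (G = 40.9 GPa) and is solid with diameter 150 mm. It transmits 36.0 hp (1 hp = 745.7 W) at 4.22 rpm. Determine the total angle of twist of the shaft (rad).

0.0514 rad

ω = 2π·4.22/60 = 0.4419 rad/s, so T = P/ω = 36.0×745.7 / 0.4419 = 60750 N·m.
J = πd⁴/32 = π(0.150)⁴/32 = 4.970×10^-5 m⁴.
θ = T·L/(G·J) = 60750 × 1.72 / (40.9×10⁹ × 4.970×10^-5) = 0.05140 rad.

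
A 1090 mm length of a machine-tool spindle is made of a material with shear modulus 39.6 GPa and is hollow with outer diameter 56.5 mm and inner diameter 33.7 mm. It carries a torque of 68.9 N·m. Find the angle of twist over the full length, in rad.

J = π(d_o⁴ − d_i⁴)/32 = π(0.0565⁴ − 0.0337⁴)/32 = 8.738×10^-7 m⁴.
θ = T·L/(G·J) = 68.90 × 1.09 / (39.6×10⁹ × 8.738×10^-7) = 2.170×10^-3 rad.

0.00217 rad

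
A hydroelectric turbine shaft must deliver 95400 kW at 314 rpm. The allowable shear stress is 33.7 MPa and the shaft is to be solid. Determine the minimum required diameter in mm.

ω = 2π·314/60 = 32.88 rad/s, so T = P/ω = 95400×10³ / 32.88 = 2.901e6 N·m.
For a solid shaft τ_max = 16T/(πd³), so d = (16T/(π τ_allow))^(1/3) = (16·2.901e6/(π·3.37×10^7))^(1/3) = 0.7597 m.

760 mm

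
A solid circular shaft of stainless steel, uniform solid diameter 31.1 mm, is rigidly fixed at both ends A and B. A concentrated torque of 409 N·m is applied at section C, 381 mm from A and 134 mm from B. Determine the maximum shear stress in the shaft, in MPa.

51.2 MPa

With uniform GJ and both ends fixed, compatibility θ_AC = θ_CB gives T_A·a = T_B·b, together with T_A + T_B = T₀.
T_A = T₀·b/(a+b) = 409.0·134/515.0 = 106.4 N·m; T_B = 302.6 N·m.
τ in each portion: τ_AC = 1.80×10^7 Pa, τ_CB = 5.12×10^7 Pa; maximum is in CB.
τ_max = T_CB·r/J = 302.6·0.0156/9.18×10^-8 = 5.123×10^7 Pa.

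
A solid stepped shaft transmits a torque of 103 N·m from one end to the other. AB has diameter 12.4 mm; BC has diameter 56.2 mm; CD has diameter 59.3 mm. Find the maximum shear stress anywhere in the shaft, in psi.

39900 psi

Under the same torque, τ_max = 16T/(πd³) is largest where d is smallest — segment AB (d = 12.4 mm).
τ_max = 16·103.0/(π·(0.0124)³) = 2.751×10^8 Pa.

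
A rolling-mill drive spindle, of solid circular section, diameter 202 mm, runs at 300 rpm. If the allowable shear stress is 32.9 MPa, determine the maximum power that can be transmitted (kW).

J = πd⁴/32 = π(0.202)⁴/32 = 1.635×10^-4 m⁴.
T_max = τ_allow·J/r = 3.29×10^7 × 1.635×10^-4 / 0.101 = 53250 N·m.
ω = 2π·300/60 = 31.42 rad/s, so P_max = T_max·ω = 1.673×10^6 W.

1670 kW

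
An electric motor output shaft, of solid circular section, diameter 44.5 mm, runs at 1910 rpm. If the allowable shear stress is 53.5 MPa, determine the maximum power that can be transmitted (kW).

185 kW

J = πd⁴/32 = π(0.0445)⁴/32 = 3.850×10^-7 m⁴.
T_max = τ_allow·J/r = 5.35×10^7 × 3.850×10^-7 / 0.0222 = 925.7 N·m.
ω = 2π·1910/60 = 200.0 rad/s, so P_max = T_max·ω = 1.852×10^5 W.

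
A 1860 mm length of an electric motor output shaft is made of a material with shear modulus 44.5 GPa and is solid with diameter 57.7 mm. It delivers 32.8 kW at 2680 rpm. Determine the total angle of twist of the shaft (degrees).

ω = 2π·2680/60 = 280.6 rad/s, so T = P/ω = 32.8×10³ / 280.6 = 116.9 N·m.
J = πd⁴/32 = π(0.0577)⁴/32 = 1.088×10^-6 m⁴.
θ = T·L/(G·J) = 116.9 × 1.86 / (44.5×10⁹ × 1.088×10^-6) = 4.489×10^-3 rad.

0.257°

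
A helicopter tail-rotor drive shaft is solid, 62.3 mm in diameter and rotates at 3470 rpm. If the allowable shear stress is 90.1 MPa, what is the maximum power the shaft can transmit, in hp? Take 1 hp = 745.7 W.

2080 hp

J = πd⁴/32 = π(0.0623)⁴/32 = 1.479×10^-6 m⁴.
T_max = τ_allow·J/r = 9.01×10^7 × 1.479×10^-6 / 0.0311 = 4278 N·m.
ω = 2π·3470/60 = 363.4 rad/s, so P_max = T_max·ω = 1.554×10^6 W.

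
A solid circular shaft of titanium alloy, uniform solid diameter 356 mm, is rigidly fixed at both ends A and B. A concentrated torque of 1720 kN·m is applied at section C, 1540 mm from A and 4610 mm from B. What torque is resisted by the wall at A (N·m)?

With uniform GJ and both ends fixed, compatibility θ_AC = θ_CB gives T_A·a = T_B·b, together with T_A + T_B = T₀.
T_A = T₀·b/(a+b) = 1.720e6·4610/6150 = 1.289e6 N·m; T_B = 430700 N·m.

1.29e6 N·m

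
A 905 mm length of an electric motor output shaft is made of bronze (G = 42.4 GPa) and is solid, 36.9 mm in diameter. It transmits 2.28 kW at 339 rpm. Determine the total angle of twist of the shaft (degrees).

0.432°

ω = 2π·339/60 = 35.50 rad/s, so T = P/ω = 2.28×10³ / 35.50 = 64.23 N·m.
J = πd⁴/32 = π(0.0369)⁴/32 = 1.820×10^-7 m⁴.
θ = T·L/(G·J) = 64.23 × 0.905 / (42.4×10⁹ × 1.820×10^-7) = 7.532×10^-3 rad.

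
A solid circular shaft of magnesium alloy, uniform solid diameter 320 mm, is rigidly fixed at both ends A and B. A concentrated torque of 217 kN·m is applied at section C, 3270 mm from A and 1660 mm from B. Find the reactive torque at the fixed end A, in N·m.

With uniform GJ and both ends fixed, compatibility θ_AC = θ_CB gives T_A·a = T_B·b, together with T_A + T_B = T₀.
T_A = T₀·b/(a+b) = 217000·1660/4930 = 73070 N·m; T_B = 143900 N·m.

73100 N·m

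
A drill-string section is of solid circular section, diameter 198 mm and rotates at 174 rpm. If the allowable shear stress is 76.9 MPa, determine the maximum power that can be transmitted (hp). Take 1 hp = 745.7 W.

2860 hp

J = πd⁴/32 = π(0.198)⁴/32 = 1.509×10^-4 m⁴.
T_max = τ_allow·J/r = 7.69×10^7 × 1.509×10^-4 / 0.0990 = 117200 N·m.
ω = 2π·174/60 = 18.22 rad/s, so P_max = T_max·ω = 2.136×10^6 W.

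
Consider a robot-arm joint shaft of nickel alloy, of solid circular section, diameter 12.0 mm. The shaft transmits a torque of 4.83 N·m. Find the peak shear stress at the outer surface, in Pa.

1.42e7 Pa

J = πd⁴/32 = π(0.0120)⁴/32 = 2.036×10^-9 m⁴.
τ_max = T·r/J = 4.830 × 0.00600 / 2.036×10^-9 = 1.424×10^7 Pa.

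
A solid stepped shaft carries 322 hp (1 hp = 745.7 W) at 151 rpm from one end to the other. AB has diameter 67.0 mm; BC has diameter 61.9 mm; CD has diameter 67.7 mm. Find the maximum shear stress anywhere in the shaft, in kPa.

ω = 2π·151/60 = 15.81 rad/s, so T = P/ω = 322×745.7 / 15.81 = 15180 N·m.
Under the same torque, τ_max = 16T/(πd³) is largest where d is smallest — segment BC (d = 61.9 mm).
τ_max = 16·15180/(π·(0.0619)³) = 3.261×10^8 Pa.

326000 kPa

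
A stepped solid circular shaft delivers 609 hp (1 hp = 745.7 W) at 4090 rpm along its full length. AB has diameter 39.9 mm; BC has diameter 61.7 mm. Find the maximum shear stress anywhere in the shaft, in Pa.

ω = 2π·4090/60 = 428.3 rad/s, so T = P/ω = 609×745.7 / 428.3 = 1060 N·m.
Under the same torque, τ_max = 16T/(πd³) is largest where d is smallest — segment AB (d = 39.9 mm).
τ_max = 16·1060/(π·(0.0399)³) = 8.501×10^7 Pa.

8.50e7 Pa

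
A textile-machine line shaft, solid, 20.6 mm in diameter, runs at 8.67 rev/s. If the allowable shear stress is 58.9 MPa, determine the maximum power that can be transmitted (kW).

J = πd⁴/32 = π(0.0206)⁴/32 = 1.768×10^-8 m⁴.
T_max = τ_allow·J/r = 5.89×10^7 × 1.768×10^-8 / 0.0103 = 101.1 N·m.
ω = 2π·8.67 = 54.48 rad/s, so P_max = T_max·ω = 5507 W.

5.51 kW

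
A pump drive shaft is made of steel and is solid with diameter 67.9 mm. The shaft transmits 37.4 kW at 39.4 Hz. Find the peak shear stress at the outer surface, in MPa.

ω = 2π·39.4 = 247.6 rad/s, so T = P/ω = 37.4×10³ / 247.6 = 151.1 N·m.
J = πd⁴/32 = π(0.0679)⁴/32 = 2.087×10^-6 m⁴.
τ_max = T·r/J = 151.1 × 0.0340 / 2.087×10^-6 = 2.458×10^6 Pa.

2.46 MPa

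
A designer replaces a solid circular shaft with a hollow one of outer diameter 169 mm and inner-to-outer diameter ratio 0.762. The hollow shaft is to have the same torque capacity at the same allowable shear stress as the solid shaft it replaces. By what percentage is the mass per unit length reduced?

Equal τ_max and T ⇒ the solid shaft needs d_s³ = d_o³(1−k⁴), so d_s = 169·(1−0.762⁴)^(1/3) = 147.4 mm.
Area ratio A_h/A_s = d_o²(1−k²)/d_s² = (1−k²)/(1−k⁴)^(2/3) = 0.5516.
Mass saving = 1 − 0.5516 = 44.8 %.

44.8 %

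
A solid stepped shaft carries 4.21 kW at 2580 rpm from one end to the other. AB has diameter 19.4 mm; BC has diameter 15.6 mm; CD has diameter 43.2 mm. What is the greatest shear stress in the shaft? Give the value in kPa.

ω = 2π·2580/60 = 270.2 rad/s, so T = P/ω = 4.21×10³ / 270.2 = 15.58 N·m.
Under the same torque, τ_max = 16T/(πd³) is largest where d is smallest — segment BC (d = 15.6 mm).
τ_max = 16·15.58/(π·(0.0156)³) = 2.090×10^7 Pa.

20900 kPa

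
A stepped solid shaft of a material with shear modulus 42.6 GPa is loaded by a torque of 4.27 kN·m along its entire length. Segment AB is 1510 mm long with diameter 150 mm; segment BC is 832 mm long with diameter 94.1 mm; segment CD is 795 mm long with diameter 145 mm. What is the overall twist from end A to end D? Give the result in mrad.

15.7 mrad

J_AB = π(0.150)⁴/32 = 4.97×10^-5 m⁴; J_BC = π(0.0941)⁴/32 = 7.70×10^-6 m⁴; J_CD = π(0.145)⁴/32 = 4.34×10^-5 m⁴.
θ = (T/G)·Σ L_i/J_i = (4270/42.6×10⁹)·(1.51/4.97×10^-5 + 0.832/7.70×10^-6 + 0.795/4.34×10^-5) = 0.01572 rad.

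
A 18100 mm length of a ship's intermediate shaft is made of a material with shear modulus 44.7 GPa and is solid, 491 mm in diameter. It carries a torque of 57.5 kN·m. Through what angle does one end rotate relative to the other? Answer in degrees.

J = πd⁴/32 = π(0.491)⁴/32 = 5.706×10^-3 m⁴.
θ = T·L/(G·J) = 57500 × 18.1 / (44.7×10⁹ × 5.706×10^-3) = 4.080×10^-3 rad.

0.234°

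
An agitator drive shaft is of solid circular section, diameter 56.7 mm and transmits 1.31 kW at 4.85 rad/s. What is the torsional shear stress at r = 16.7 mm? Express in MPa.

4.45 MPa

ω = 4.85 rad/s, so T = P/ω = 1.31×10³ / 4.850 = 270.1 N·m.
J = πd⁴/32 = π(0.0567)⁴/32 = 1.015×10^-6 m⁴.
Shear stress varies linearly with radius: τ = T·r/J = 270.1 × 0.0167 / 1.015×10^-6 = 4.445×10^6 Pa.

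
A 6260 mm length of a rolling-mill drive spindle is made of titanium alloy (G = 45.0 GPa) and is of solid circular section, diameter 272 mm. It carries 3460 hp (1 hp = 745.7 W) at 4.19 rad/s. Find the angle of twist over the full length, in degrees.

9.13°

ω = 4.19 rad/s, so T = P/ω = 3460×745.7 / 4.190 = 615800 N·m.
J = πd⁴/32 = π(0.272)⁴/32 = 5.374×10^-4 m⁴.
θ = T·L/(G·J) = 615800 × 6.26 / (45.0×10⁹ × 5.374×10^-4) = 0.1594 rad.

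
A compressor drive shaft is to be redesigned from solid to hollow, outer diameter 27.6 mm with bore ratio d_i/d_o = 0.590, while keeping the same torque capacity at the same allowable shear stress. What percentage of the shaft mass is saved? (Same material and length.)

28.9 %

Equal τ_max and T ⇒ the solid shaft needs d_s³ = d_o³(1−k⁴), so d_s = 27.6·(1−0.590⁴)^(1/3) = 26.44 mm.
Area ratio A_h/A_s = d_o²(1−k²)/d_s² = (1−k²)/(1−k⁴)^(2/3) = 0.7105.
Mass saving = 1 − 0.7105 = 28.9 %.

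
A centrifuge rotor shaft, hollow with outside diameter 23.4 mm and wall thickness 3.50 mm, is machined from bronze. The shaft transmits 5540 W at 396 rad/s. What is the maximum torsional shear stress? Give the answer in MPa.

7.33 MPa

ω = 396 rad/s, so T = P/ω = 5540 / 396.0 = 13.99 N·m.
J = π(d_o⁴ − d_i⁴)/32 = π(0.0234⁴ − 0.0164⁴)/32 = 2.233×10^-8 m⁴.
τ_max = T·r/J = 13.99 × 0.0117 / 2.233×10^-8 = 7.329×10^6 Pa.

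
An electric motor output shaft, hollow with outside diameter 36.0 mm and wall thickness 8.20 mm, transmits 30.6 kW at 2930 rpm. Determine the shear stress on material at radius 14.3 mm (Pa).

ω = 2π·2930/60 = 306.8 rad/s, so T = P/ω = 30.6×10³ / 306.8 = 99.73 N·m.
J = π(d_o⁴ − d_i⁴)/32 = π(0.0360⁴ − 0.0196⁴)/32 = 1.504×10^-7 m⁴.
Shear stress varies linearly with radius: τ = T·r/J = 99.73 × 0.0143 / 1.504×10^-7 = 9.482×10^6 Pa.

9.48e6 Pa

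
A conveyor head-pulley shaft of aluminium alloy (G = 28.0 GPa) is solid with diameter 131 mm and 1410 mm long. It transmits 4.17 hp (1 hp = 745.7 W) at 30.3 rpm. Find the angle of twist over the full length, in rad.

0.00171 rad

ω = 2π·30.3/60 = 3.173 rad/s, so T = P/ω = 4.17×745.7 / 3.173 = 980.0 N·m.
J = πd⁴/32 = π(0.131)⁴/32 = 2.891×10^-5 m⁴.
θ = T·L/(G·J) = 980.0 × 1.41 / (28.0×10⁹ × 2.891×10^-5) = 1.707×10^-3 rad.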